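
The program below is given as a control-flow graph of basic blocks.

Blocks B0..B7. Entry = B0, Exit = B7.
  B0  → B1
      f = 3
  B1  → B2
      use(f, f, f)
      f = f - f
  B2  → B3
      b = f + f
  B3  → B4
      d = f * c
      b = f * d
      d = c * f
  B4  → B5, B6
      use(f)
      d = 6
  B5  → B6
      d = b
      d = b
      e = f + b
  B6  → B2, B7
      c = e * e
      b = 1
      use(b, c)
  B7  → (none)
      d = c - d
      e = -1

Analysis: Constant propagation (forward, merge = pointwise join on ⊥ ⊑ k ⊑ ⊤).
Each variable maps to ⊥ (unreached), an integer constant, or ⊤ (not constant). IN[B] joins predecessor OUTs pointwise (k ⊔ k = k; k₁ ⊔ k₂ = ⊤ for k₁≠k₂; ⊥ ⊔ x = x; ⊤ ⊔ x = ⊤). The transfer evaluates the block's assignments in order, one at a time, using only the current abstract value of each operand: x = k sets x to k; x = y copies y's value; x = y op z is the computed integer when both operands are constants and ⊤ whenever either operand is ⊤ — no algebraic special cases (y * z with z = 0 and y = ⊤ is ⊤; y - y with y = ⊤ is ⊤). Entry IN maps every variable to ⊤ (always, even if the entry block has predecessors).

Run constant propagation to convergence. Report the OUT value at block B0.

Answer: {a: ⊤, b: ⊤, c: ⊤, d: ⊤, e: ⊤, f: 3}

Derivation:
Converged values:
  B0:   IN=(all ⊤)   OUT={f:3; rest ⊤}
  B1:   IN={f:3; rest ⊤}   OUT={f:0; rest ⊤}
  B2:   IN={f:0; rest ⊤}   OUT={b:0, f:0; rest ⊤}
  B3:   IN={b:0, f:0; rest ⊤}   OUT={f:0; rest ⊤}
  B4:   IN={f:0; rest ⊤}   OUT={d:6, f:0; rest ⊤}
  B5:   IN={d:6, f:0; rest ⊤}   OUT={f:0; rest ⊤}
  B6:   IN={f:0; rest ⊤}   OUT={b:1, f:0; rest ⊤}
  B7:   IN={b:1, f:0; rest ⊤}   OUT={b:1, e:-1, f:0; rest ⊤}

B0 is the boundary node: IN[B0] = {a: ⊤, b: ⊤, c: ⊤, d: ⊤, e: ⊤, f: ⊤}
Applying B0's transfer function to that IN value gives OUT[B0] (row B0 above).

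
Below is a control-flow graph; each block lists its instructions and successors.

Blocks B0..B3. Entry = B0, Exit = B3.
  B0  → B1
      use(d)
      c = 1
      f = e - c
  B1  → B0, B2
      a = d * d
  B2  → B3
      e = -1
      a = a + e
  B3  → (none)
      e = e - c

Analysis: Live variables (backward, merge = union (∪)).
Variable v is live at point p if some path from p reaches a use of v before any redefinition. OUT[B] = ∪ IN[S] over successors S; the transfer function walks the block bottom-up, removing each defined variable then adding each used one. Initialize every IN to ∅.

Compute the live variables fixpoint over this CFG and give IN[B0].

Answer: {d, e}

Working:
Converged values:
  B0:   IN={d, e}   OUT={c, d, e}
  B1:   IN={c, d, e}   OUT={a, c, d, e}
  B2:   IN={a, c}   OUT={c, e}
  B3:   IN={c, e}   OUT={}

Merge at B0: OUT[B0] = IN[B1] = {c, d, e}
Applying B0's transfer function to that OUT value gives IN[B0] (row B0 above).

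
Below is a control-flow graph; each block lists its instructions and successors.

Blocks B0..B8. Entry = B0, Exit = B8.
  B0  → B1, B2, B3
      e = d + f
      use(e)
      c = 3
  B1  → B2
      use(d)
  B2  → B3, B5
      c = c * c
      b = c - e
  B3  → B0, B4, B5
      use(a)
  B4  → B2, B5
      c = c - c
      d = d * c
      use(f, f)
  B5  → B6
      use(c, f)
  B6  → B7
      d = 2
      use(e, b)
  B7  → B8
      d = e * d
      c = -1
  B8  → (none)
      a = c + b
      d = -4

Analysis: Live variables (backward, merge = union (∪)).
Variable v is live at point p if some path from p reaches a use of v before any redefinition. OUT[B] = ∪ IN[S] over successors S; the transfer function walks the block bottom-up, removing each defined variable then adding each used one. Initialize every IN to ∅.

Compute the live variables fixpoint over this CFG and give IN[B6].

Fixpoint table:
  B0:  IN={a, b, d, f}  OUT={a, b, c, d, e, f}
  B1:  IN={a, c, d, e, f}  OUT={a, c, d, e, f}
  B2:  IN={a, c, d, e, f}  OUT={a, b, c, d, e, f}
  B3:  IN={a, b, c, d, e, f}  OUT={a, b, c, d, e, f}
  B4:  IN={a, b, c, d, e, f}  OUT={a, b, c, d, e, f}
  B5:  IN={b, c, e, f}  OUT={b, e}
  B6:  IN={b, e}  OUT={b, d, e}
  B7:  IN={b, d, e}  OUT={b, c}
  B8:  IN={b, c}  OUT={}

Merge at B6: OUT[B6] = IN[B7] = {b, d, e}
Applying B6's transfer function to that OUT value gives IN[B6] (row B6 above).

Answer: {b, e}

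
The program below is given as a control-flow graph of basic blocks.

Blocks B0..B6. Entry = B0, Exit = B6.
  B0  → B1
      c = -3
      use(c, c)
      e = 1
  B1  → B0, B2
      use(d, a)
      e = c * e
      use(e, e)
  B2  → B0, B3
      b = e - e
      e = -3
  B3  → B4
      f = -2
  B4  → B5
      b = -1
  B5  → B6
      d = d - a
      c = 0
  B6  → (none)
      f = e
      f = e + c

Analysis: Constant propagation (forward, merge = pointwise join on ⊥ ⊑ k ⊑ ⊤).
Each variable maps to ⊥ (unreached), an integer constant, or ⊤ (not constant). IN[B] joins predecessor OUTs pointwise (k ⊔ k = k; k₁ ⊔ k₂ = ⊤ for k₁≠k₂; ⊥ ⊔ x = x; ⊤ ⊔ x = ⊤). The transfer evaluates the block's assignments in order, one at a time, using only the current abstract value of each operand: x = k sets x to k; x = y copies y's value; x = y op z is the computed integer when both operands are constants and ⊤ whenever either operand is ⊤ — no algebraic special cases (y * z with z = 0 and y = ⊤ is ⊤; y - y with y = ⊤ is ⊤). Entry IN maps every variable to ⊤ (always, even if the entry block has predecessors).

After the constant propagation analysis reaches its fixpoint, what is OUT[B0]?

Per-block solution:
  B0:  IN=(all ⊤)  OUT={c:-3, e:1; rest ⊤}
  B1:  IN={c:-3, e:1; rest ⊤}  OUT={c:-3, e:-3; rest ⊤}
  B2:  IN={c:-3, e:-3; rest ⊤}  OUT={b:0, c:-3, e:-3; rest ⊤}
  B3:  IN={b:0, c:-3, e:-3; rest ⊤}  OUT={b:0, c:-3, e:-3, f:-2; rest ⊤}
  B4:  IN={b:0, c:-3, e:-3, f:-2; rest ⊤}  OUT={b:-1, c:-3, e:-3, f:-2; rest ⊤}
  B5:  IN={b:-1, c:-3, e:-3, f:-2; rest ⊤}  OUT={b:-1, c:0, e:-3, f:-2; rest ⊤}
  B6:  IN={b:-1, c:0, e:-3, f:-2; rest ⊤}  OUT={b:-1, c:0, e:-3, f:-3; rest ⊤}

Merge at B0 (entry node, so the boundary value (all ⊤) is joined with the incoming edge(s)): IN[B0] = (all ⊤) ⊔ OUT[B1] ⊔ OUT[B2] = {a: ⊤, b: ⊤, c: ⊤, d: ⊤, e: ⊤, f: ⊤}
Applying B0's transfer function to that IN value gives OUT[B0] (row B0 above).

Answer: {a: ⊤, b: ⊤, c: -3, d: ⊤, e: 1, f: ⊤}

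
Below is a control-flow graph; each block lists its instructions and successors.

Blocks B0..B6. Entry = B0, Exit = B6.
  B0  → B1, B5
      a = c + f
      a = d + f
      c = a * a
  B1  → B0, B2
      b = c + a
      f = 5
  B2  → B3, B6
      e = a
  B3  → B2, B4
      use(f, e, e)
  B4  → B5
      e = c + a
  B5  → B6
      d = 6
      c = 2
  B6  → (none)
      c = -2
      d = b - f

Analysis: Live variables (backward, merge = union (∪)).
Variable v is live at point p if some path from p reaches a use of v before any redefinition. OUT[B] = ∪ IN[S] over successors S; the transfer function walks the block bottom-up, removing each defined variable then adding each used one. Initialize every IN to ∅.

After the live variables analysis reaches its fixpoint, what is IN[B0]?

Per-block solution:
  B0:   IN={b, c, d, f}   OUT={a, b, c, d, f}
  B1:   IN={a, c, d}   OUT={a, b, c, d, f}
  B2:   IN={a, b, c, f}   OUT={a, b, c, e, f}
  B3:   IN={a, b, c, e, f}   OUT={a, b, c, f}
  B4:   IN={a, b, c, f}   OUT={b, f}
  B5:   IN={b, f}   OUT={b, f}
  B6:   IN={b, f}   OUT={}

Merge at B0: OUT[B0] = IN[B1] ⊔ IN[B5] = {a, b, c, d, f}
Applying B0's transfer function to that OUT value gives IN[B0] (row B0 above).

Answer: {b, c, d, f}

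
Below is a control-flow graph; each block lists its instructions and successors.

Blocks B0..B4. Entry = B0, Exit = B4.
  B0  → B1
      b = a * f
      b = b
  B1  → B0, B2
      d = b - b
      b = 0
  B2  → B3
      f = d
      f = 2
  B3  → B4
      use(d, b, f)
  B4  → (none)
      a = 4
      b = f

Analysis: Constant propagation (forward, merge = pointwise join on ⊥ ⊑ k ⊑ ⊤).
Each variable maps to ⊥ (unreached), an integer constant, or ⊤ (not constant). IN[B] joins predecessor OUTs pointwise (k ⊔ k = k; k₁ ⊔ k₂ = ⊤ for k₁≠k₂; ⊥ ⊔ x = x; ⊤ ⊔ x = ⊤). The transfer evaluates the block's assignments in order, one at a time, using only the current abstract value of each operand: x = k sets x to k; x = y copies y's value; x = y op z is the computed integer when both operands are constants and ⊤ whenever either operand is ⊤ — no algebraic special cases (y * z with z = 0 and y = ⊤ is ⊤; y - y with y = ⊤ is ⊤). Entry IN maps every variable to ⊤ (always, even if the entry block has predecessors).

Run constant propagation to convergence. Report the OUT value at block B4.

Answer: {a: 4, b: 2, c: ⊤, d: ⊤, e: ⊤, f: 2}

Working:
Per-block solution:
  B0: | IN=(all ⊤) | OUT=(all ⊤)
  B1: | IN=(all ⊤) | OUT={b:0; rest ⊤}
  B2: | IN={b:0; rest ⊤} | OUT={b:0, f:2; rest ⊤}
  B3: | IN={b:0, f:2; rest ⊤} | OUT={b:0, f:2; rest ⊤}
  B4: | IN={b:0, f:2; rest ⊤} | OUT={a:4, b:2, f:2; rest ⊤}

Merge at B4: IN[B4] = OUT[B3] = {a: ⊤, b: 0, c: ⊤, d: ⊤, e: ⊤, f: 2}
Applying B4's transfer function to that IN value gives OUT[B4] (row B4 above).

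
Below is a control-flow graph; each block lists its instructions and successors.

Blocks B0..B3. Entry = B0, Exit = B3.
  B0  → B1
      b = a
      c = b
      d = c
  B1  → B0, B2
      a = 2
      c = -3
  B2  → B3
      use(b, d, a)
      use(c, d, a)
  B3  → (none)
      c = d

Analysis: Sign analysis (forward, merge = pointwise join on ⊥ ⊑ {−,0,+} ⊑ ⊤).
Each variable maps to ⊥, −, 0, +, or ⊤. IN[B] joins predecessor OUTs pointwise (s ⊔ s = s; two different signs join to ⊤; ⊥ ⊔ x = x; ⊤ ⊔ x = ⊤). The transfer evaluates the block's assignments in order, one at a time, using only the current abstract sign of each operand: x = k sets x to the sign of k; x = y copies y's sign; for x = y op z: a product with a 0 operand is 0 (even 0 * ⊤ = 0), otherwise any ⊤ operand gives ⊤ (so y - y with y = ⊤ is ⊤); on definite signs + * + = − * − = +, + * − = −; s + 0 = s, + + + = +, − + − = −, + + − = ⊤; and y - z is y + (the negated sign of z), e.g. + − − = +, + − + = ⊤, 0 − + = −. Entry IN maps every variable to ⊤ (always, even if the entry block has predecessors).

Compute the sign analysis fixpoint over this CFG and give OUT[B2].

Per-block solution:
  B0:  IN=(all ⊤)  OUT=(all ⊤)
  B1:  IN=(all ⊤)  OUT={a:+, c:-; rest ⊤}
  B2:  IN={a:+, c:-; rest ⊤}  OUT={a:+, c:-; rest ⊤}
  B3:  IN={a:+, c:-; rest ⊤}  OUT={a:+; rest ⊤}

Merge at B2: IN[B2] = OUT[B1] = {a: +, b: ⊤, c: -, d: ⊤, e: ⊤, f: ⊤}
Applying B2's transfer function to that IN value gives OUT[B2] (row B2 above).

Answer: {a: +, b: ⊤, c: -, d: ⊤, e: ⊤, f: ⊤}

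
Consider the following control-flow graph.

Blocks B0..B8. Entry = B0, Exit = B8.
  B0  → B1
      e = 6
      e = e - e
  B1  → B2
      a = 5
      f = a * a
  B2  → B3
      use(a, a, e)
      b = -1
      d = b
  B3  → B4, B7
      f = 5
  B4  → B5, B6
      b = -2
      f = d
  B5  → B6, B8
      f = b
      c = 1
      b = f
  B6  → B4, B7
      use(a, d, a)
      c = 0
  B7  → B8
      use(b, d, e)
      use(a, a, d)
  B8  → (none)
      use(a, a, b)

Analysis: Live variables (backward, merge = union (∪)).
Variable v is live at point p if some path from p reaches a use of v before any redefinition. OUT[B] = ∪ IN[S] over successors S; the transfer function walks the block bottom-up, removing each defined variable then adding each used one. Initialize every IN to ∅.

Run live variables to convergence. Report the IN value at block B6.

Answer: {a, b, d, e}

Trace:
Fixpoint table:
  B0: | IN={} | OUT={e}
  B1: | IN={e} | OUT={a, e}
  B2: | IN={a, e} | OUT={a, b, d, e}
  B3: | IN={a, b, d, e} | OUT={a, b, d, e}
  B4: | IN={a, d, e} | OUT={a, b, d, e}
  B5: | IN={a, b, d, e} | OUT={a, b, d, e}
  B6: | IN={a, b, d, e} | OUT={a, b, d, e}
  B7: | IN={a, b, d, e} | OUT={a, b}
  B8: | IN={a, b} | OUT={}

Merge at B6: OUT[B6] = IN[B4] ⊔ IN[B7] = {a, b, d, e}
Applying B6's transfer function to that OUT value gives IN[B6] (row B6 above).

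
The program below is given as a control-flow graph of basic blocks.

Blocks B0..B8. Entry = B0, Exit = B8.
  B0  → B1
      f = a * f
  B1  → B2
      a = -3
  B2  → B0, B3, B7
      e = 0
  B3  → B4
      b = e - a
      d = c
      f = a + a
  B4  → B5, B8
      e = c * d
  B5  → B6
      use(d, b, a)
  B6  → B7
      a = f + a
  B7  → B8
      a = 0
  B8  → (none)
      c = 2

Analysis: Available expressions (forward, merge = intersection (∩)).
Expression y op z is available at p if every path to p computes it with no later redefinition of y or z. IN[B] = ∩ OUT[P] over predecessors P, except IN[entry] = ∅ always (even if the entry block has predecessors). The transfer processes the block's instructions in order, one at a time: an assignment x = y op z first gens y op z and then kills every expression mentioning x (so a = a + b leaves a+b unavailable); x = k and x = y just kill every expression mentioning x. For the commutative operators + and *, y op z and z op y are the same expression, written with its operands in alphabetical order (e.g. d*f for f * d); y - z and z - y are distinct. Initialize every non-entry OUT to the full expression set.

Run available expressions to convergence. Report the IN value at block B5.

Answer: {a+a, c*d}

Working:
Converged values:
  B0: | IN={} | OUT={}
  B1: | IN={} | OUT={}
  B2: | IN={} | OUT={}
  B3: | IN={} | OUT={a+a, e-a}
  B4: | IN={a+a, e-a} | OUT={a+a, c*d}
  B5: | IN={a+a, c*d} | OUT={a+a, c*d}
  B6: | IN={a+a, c*d} | OUT={c*d}
  B7: | IN={} | OUT={}
  B8: | IN={} | OUT={}

Merge at B5: IN[B5] = OUT[B4] = {a+a, c*d}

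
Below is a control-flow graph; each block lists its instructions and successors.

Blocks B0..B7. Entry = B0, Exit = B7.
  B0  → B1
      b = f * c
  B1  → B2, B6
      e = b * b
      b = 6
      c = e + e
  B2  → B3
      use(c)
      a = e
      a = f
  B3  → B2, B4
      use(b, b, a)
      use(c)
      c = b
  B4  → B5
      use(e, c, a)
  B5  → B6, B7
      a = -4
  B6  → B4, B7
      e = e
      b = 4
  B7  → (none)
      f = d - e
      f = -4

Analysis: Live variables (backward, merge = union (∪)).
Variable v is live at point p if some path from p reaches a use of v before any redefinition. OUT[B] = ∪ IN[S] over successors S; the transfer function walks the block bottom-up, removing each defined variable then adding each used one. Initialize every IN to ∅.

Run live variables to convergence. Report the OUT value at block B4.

Answer: {c, d, e}

Derivation:
Per-block solution:
  B0:   IN={a, c, d, f}   OUT={a, b, d, f}
  B1:   IN={a, b, d, f}   OUT={a, b, c, d, e, f}
  B2:   IN={b, c, d, e, f}   OUT={a, b, c, d, e, f}
  B3:   IN={a, b, c, d, e, f}   OUT={a, b, c, d, e, f}
  B4:   IN={a, c, d, e}   OUT={c, d, e}
  B5:   IN={c, d, e}   OUT={a, c, d, e}
  B6:   IN={a, c, d, e}   OUT={a, c, d, e}
  B7:   IN={d, e}   OUT={}

Merge at B4: OUT[B4] = IN[B5] = {c, d, e}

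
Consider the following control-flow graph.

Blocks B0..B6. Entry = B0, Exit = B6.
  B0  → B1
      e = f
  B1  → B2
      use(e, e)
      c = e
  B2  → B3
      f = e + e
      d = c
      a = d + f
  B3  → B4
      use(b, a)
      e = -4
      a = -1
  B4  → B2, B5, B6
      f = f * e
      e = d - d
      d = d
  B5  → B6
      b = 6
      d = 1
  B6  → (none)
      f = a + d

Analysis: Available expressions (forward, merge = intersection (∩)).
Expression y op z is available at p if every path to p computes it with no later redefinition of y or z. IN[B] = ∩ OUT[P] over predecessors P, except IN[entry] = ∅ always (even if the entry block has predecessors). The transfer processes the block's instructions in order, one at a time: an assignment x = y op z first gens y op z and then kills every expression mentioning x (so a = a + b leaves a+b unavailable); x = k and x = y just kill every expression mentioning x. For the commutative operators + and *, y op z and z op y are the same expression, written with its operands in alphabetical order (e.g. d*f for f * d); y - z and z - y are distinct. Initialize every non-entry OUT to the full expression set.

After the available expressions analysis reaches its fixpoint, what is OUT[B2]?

Answer: {d+f, e+e}

Derivation:
Fixpoint table:
  B0:   IN={}   OUT={}
  B1:   IN={}   OUT={}
  B2:   IN={}   OUT={d+f, e+e}
  B3:   IN={d+f, e+e}   OUT={d+f}
  B4:   IN={d+f}   OUT={}
  B5:   IN={}   OUT={}
  B6:   IN={}   OUT={a+d}

Merge at B2: IN[B2] = OUT[B1] ∩ OUT[B4] = {}
Applying B2's transfer function to that IN value gives OUT[B2] (row B2 above).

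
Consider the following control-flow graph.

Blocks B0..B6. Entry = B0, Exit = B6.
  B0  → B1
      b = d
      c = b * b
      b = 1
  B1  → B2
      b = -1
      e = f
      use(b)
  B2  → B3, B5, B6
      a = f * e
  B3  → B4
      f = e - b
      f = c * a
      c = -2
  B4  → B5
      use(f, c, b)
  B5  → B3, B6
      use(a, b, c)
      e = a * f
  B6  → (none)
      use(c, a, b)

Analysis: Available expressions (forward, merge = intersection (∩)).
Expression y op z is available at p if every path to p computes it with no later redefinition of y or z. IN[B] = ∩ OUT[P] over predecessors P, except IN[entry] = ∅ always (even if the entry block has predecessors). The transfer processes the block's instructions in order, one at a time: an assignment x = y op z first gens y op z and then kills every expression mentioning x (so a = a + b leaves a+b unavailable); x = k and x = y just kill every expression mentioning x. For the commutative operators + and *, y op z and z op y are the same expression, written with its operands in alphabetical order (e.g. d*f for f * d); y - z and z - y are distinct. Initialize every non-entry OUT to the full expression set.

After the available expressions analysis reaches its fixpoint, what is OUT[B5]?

Answer: {a*f}

Derivation:
Fixpoint table:
  B0:  IN={}  OUT={}
  B1:  IN={}  OUT={}
  B2:  IN={}  OUT={e*f}
  B3:  IN={}  OUT={e-b}
  B4:  IN={e-b}  OUT={e-b}
  B5:  IN={}  OUT={a*f}
  B6:  IN={}  OUT={}

Merge at B5: IN[B5] = OUT[B2] ∩ OUT[B4] = {}
Applying B5's transfer function to that IN value gives OUT[B5] (row B5 above).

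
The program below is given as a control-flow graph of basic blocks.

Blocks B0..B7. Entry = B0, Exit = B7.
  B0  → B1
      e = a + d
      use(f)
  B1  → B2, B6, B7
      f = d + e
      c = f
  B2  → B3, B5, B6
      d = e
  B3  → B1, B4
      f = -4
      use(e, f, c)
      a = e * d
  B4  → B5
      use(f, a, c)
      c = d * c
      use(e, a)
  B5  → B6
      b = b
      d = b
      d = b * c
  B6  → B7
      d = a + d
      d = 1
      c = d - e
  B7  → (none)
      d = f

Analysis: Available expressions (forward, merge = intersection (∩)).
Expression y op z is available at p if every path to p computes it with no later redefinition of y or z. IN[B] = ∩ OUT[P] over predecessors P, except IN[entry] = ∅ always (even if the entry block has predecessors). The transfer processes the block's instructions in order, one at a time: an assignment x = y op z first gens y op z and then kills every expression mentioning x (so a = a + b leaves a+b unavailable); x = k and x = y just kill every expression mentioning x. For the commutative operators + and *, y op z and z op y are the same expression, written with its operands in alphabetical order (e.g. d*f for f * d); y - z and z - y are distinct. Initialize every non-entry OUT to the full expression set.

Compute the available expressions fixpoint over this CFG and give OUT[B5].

Answer: {b*c}

Working:
Fixpoint table:
  B0:   IN={}   OUT={a+d}
  B1:   IN={}   OUT={d+e}
  B2:   IN={d+e}   OUT={}
  B3:   IN={}   OUT={d*e}
  B4:   IN={d*e}   OUT={d*e}
  B5:   IN={}   OUT={b*c}
  B6:   IN={}   OUT={d-e}
  B7:   IN={}   OUT={}

Merge at B5: IN[B5] = OUT[B2] ∩ OUT[B4] = {}
Applying B5's transfer function to that IN value gives OUT[B5] (row B5 above).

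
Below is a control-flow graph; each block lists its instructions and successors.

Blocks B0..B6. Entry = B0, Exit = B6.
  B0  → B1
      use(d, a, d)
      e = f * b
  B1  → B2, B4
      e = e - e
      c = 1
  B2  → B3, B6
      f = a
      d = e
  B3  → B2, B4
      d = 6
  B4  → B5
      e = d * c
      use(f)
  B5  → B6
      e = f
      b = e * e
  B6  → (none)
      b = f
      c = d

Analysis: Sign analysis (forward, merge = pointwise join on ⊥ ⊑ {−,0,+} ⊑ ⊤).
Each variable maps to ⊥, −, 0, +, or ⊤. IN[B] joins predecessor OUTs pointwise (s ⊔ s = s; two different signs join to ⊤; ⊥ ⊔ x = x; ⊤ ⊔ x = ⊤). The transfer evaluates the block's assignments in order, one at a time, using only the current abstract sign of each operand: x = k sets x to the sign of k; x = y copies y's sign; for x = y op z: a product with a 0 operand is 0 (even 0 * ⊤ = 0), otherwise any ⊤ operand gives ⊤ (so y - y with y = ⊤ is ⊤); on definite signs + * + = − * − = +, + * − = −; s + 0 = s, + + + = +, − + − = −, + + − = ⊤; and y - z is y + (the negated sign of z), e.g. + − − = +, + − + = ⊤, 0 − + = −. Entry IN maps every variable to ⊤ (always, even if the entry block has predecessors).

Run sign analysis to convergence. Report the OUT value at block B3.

Fixpoint table:
  B0:   IN=(all ⊤)   OUT=(all ⊤)
  B1:   IN=(all ⊤)   OUT={c:+; rest ⊤}
  B2:   IN={c:+; rest ⊤}   OUT={c:+; rest ⊤}
  B3:   IN={c:+; rest ⊤}   OUT={c:+, d:+; rest ⊤}
  B4:   IN={c:+; rest ⊤}   OUT={c:+; rest ⊤}
  B5:   IN={c:+; rest ⊤}   OUT={c:+; rest ⊤}
  B6:   IN={c:+; rest ⊤}   OUT=(all ⊤)

Merge at B3: IN[B3] = OUT[B2] = {a: ⊤, b: ⊤, c: +, d: ⊤, e: ⊤, f: ⊤}
Applying B3's transfer function to that IN value gives OUT[B3] (row B3 above).

Answer: {a: ⊤, b: ⊤, c: +, d: +, e: ⊤, f: ⊤}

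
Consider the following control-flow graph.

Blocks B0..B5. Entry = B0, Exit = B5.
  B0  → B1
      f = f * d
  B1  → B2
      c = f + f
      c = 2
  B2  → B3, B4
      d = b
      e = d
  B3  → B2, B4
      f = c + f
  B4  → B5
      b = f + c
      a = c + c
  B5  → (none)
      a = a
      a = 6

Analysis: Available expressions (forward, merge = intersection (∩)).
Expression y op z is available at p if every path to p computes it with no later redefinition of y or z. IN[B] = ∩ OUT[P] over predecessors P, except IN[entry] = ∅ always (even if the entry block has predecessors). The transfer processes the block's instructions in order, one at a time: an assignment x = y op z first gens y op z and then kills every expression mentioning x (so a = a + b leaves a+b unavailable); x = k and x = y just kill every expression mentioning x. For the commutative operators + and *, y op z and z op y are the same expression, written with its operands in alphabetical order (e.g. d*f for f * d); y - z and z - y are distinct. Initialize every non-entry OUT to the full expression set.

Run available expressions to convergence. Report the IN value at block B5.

Fixpoint table:
  B0:   IN={}   OUT={}
  B1:   IN={}   OUT={f+f}
  B2:   IN={}   OUT={}
  B3:   IN={}   OUT={}
  B4:   IN={}   OUT={c+c, c+f}
  B5:   IN={c+c, c+f}   OUT={c+c, c+f}

Merge at B5: IN[B5] = OUT[B4] = {c+c, c+f}

Answer: {c+c, c+f}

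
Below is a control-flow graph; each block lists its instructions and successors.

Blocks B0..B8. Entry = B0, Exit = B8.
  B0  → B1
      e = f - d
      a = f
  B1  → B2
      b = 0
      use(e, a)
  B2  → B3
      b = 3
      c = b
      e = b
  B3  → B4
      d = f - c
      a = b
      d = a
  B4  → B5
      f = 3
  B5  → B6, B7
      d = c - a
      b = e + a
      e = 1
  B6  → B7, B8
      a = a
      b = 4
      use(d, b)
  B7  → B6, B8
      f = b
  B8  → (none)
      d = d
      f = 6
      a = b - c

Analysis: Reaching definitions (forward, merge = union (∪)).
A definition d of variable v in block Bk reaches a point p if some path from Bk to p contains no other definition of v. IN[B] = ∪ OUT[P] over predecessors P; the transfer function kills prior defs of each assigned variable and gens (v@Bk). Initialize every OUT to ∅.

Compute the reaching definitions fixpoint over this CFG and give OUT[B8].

Per-block solution:
  B0:  IN={}  OUT={a@B0, e@B0}
  B1:  IN={a@B0, e@B0}  OUT={a@B0, b@B1, e@B0}
  B2:  IN={a@B0, b@B1, e@B0}  OUT={a@B0, b@B2, c@B2, e@B2}
  B3:  IN={a@B0, b@B2, c@B2, e@B2}  OUT={a@B3, b@B2, c@B2, d@B3, e@B2}
  B4:  IN={a@B3, b@B2, c@B2, d@B3, e@B2}  OUT={a@B3, b@B2, c@B2, d@B3, e@B2, f@B4}
  B5:  IN={a@B3, b@B2, c@B2, d@B3, e@B2, f@B4}  OUT={a@B3, b@B5, c@B2, d@B5, e@B5, f@B4}
  B6:  IN={a@B3, a@B6, b@B5, b@B6, c@B2, d@B5, e@B5, f@B4, f@B7}  OUT={a@B6, b@B6, c@B2, d@B5, e@B5, f@B4, f@B7}
  B7:  IN={a@B3, a@B6, b@B5, b@B6, c@B2, d@B5, e@B5, f@B4, f@B7}  OUT={a@B3, a@B6, b@B5, b@B6, c@B2, d@B5, e@B5, f@B7}
  B8:  IN={a@B3, a@B6, b@B5, b@B6, c@B2, d@B5, e@B5, f@B4, f@B7}  OUT={a@B8, b@B5, b@B6, c@B2, d@B8, e@B5, f@B8}

Merge at B8: IN[B8] = OUT[B6] ⊔ OUT[B7] = {a@B3, a@B6, b@B5, b@B6, c@B2, d@B5, e@B5, f@B4, f@B7}
Applying B8's transfer function to that IN value gives OUT[B8] (row B8 above).

Answer: {a@B8, b@B5, b@B6, c@B2, d@B8, e@B5, f@B8}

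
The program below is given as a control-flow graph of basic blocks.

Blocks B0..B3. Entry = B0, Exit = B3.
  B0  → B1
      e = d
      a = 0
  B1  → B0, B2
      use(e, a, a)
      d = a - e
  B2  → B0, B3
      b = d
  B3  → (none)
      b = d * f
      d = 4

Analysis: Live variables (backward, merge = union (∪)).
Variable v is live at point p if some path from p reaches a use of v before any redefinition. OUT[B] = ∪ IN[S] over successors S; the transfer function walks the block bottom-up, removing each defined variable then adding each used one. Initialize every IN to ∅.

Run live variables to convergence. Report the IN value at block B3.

Answer: {d, f}

Working:
Per-block solution:
  B0: | IN={d, f} | OUT={a, e, f}
  B1: | IN={a, e, f} | OUT={d, f}
  B2: | IN={d, f} | OUT={d, f}
  B3: | IN={d, f} | OUT={}

B3 is the boundary node: OUT[B3] = {}
Applying B3's transfer function to that OUT value gives IN[B3] (row B3 above).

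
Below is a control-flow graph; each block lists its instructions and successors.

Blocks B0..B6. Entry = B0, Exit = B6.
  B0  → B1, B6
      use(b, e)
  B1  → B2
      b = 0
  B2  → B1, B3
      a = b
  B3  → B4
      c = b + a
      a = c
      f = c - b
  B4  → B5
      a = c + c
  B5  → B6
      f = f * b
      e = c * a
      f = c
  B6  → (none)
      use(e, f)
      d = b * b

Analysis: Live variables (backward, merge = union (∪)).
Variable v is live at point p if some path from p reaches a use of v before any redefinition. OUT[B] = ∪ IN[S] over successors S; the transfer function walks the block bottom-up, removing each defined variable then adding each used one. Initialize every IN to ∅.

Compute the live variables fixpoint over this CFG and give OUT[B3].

Converged values:
  B0:   IN={b, e, f}   OUT={b, e, f}
  B1:   IN={}   OUT={b}
  B2:   IN={b}   OUT={a, b}
  B3:   IN={a, b}   OUT={b, c, f}
  B4:   IN={b, c, f}   OUT={a, b, c, f}
  B5:   IN={a, b, c, f}   OUT={b, e, f}
  B6:   IN={b, e, f}   OUT={}

Merge at B3: OUT[B3] = IN[B4] = {b, c, f}

Answer: {b, c, f}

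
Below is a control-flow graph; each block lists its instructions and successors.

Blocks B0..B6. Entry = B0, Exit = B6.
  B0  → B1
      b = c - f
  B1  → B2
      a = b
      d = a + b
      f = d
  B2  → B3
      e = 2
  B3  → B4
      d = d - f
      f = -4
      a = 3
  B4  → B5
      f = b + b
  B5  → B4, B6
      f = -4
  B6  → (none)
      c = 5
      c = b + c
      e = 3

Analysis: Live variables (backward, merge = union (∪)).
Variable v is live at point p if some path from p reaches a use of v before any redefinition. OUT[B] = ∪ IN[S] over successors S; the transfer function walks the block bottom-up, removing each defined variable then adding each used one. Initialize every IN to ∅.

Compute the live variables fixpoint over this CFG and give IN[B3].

Answer: {b, d, f}

Working:
Converged values:
  B0: | IN={c, f} | OUT={b}
  B1: | IN={b} | OUT={b, d, f}
  B2: | IN={b, d, f} | OUT={b, d, f}
  B3: | IN={b, d, f} | OUT={b}
  B4: | IN={b} | OUT={b}
  B5: | IN={b} | OUT={b}
  B6: | IN={b} | OUT={}

Merge at B3: OUT[B3] = IN[B4] = {b}
Applying B3's transfer function to that OUT value gives IN[B3] (row B3 above).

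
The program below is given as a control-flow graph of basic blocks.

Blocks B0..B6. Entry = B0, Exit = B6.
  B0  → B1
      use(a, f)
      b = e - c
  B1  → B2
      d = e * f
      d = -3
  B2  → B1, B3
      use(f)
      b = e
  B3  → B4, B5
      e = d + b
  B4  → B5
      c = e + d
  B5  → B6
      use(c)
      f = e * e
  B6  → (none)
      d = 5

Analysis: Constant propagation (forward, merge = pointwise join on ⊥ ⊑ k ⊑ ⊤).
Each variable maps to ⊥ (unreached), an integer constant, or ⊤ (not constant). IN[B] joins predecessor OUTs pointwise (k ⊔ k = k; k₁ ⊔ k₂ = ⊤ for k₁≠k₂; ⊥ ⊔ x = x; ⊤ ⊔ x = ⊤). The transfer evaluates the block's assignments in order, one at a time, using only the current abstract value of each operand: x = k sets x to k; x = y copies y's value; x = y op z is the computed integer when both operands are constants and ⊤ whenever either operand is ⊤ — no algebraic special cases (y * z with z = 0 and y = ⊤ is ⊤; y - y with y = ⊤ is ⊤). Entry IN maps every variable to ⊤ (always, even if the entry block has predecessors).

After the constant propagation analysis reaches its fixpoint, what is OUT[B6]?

Answer: {a: ⊤, b: ⊤, c: ⊤, d: 5, e: ⊤, f: ⊤}

Working:
Per-block solution:
  B0:  IN=(all ⊤)  OUT=(all ⊤)
  B1:  IN=(all ⊤)  OUT={d:-3; rest ⊤}
  B2:  IN={d:-3; rest ⊤}  OUT={d:-3; rest ⊤}
  B3:  IN={d:-3; rest ⊤}  OUT={d:-3; rest ⊤}
  B4:  IN={d:-3; rest ⊤}  OUT={d:-3; rest ⊤}
  B5:  IN={d:-3; rest ⊤}  OUT={d:-3; rest ⊤}
  B6:  IN={d:-3; rest ⊤}  OUT={d:5; rest ⊤}

Merge at B6: IN[B6] = OUT[B5] = {a: ⊤, b: ⊤, c: ⊤, d: -3, e: ⊤, f: ⊤}
Applying B6's transfer function to that IN value gives OUT[B6] (row B6 above).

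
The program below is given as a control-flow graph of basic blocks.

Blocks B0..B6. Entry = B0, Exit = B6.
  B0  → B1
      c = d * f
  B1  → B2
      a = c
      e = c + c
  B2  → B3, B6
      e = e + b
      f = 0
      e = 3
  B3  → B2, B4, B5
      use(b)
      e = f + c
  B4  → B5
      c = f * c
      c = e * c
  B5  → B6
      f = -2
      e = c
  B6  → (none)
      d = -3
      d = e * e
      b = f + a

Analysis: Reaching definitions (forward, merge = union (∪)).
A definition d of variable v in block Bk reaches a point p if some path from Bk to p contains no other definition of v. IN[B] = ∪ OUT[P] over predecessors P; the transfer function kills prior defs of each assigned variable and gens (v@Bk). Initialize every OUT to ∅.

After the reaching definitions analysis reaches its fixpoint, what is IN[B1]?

Per-block solution:
  B0:   IN={}   OUT={c@B0}
  B1:   IN={c@B0}   OUT={a@B1, c@B0, e@B1}
  B2:   IN={a@B1, c@B0, e@B1, e@B3, f@B2}   OUT={a@B1, c@B0, e@B2, f@B2}
  B3:   IN={a@B1, c@B0, e@B2, f@B2}   OUT={a@B1, c@B0, e@B3, f@B2}
  B4:   IN={a@B1, c@B0, e@B3, f@B2}   OUT={a@B1, c@B4, e@B3, f@B2}
  B5:   IN={a@B1, c@B0, c@B4, e@B3, f@B2}   OUT={a@B1, c@B0, c@B4, e@B5, f@B5}
  B6:   IN={a@B1, c@B0, c@B4, e@B2, e@B5, f@B2, f@B5}   OUT={a@B1, b@B6, c@B0, c@B4, d@B6, e@B2, e@B5, f@B2, f@B5}

Merge at B1: IN[B1] = OUT[B0] = {c@B0}

Answer: {c@B0}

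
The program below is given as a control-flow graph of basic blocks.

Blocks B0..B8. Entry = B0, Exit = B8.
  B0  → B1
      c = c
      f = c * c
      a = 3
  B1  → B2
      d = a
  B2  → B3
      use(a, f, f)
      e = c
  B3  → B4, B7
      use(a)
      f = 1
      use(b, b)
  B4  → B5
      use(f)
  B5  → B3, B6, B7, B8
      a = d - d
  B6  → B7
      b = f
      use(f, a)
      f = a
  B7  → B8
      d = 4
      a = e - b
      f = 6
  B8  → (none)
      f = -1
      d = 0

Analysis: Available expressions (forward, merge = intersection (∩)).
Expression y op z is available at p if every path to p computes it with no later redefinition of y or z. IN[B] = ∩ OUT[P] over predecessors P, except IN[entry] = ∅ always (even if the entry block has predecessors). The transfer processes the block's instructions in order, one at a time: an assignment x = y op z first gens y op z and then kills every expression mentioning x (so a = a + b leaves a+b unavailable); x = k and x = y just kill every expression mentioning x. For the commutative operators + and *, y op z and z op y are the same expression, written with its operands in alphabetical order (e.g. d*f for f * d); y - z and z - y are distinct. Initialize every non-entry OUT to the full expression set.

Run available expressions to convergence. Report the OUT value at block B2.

Per-block solution:
  B0:  IN={}  OUT={c*c}
  B1:  IN={c*c}  OUT={c*c}
  B2:  IN={c*c}  OUT={c*c}
  B3:  IN={c*c}  OUT={c*c}
  B4:  IN={c*c}  OUT={c*c}
  B5:  IN={c*c}  OUT={c*c, d-d}
  B6:  IN={c*c, d-d}  OUT={c*c, d-d}
  B7:  IN={c*c}  OUT={c*c, e-b}
  B8:  IN={c*c}  OUT={c*c}

Merge at B2: IN[B2] = OUT[B1] = {c*c}
Applying B2's transfer function to that IN value gives OUT[B2] (row B2 above).

Answer: {c*c}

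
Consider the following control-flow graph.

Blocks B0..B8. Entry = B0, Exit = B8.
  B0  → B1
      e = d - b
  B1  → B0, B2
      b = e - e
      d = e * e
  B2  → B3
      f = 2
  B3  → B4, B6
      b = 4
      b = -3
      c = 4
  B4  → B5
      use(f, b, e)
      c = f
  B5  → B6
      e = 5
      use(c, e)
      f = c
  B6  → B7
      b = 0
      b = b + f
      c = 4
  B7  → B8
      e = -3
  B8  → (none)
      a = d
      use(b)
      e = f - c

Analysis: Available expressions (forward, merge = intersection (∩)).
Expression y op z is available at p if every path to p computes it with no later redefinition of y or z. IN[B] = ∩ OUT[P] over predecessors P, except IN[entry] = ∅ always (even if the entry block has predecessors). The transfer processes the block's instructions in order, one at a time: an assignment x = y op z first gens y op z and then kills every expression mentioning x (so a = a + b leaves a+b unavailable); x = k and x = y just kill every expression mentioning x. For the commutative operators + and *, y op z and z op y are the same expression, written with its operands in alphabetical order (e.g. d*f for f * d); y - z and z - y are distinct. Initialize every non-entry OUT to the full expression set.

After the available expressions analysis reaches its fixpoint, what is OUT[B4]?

Fixpoint table:
  B0:  IN={}  OUT={d-b}
  B1:  IN={d-b}  OUT={e*e, e-e}
  B2:  IN={e*e, e-e}  OUT={e*e, e-e}
  B3:  IN={e*e, e-e}  OUT={e*e, e-e}
  B4:  IN={e*e, e-e}  OUT={e*e, e-e}
  B5:  IN={e*e, e-e}  OUT={}
  B6:  IN={}  OUT={}
  B7:  IN={}  OUT={}
  B8:  IN={}  OUT={f-c}

Merge at B4: IN[B4] = OUT[B3] = {e*e, e-e}
Applying B4's transfer function to that IN value gives OUT[B4] (row B4 above).

Answer: {e*e, e-e}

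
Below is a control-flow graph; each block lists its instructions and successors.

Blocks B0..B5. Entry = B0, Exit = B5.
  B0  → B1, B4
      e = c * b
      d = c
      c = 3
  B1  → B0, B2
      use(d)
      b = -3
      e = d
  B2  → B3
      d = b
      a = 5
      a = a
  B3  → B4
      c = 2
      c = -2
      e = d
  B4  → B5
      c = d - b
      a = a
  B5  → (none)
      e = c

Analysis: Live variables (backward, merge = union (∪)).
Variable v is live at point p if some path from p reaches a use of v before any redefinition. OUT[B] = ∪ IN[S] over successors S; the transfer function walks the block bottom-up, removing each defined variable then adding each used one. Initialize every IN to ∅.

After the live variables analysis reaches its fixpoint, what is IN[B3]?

Fixpoint table:
  B0: | IN={a, b, c} | OUT={a, b, c, d}
  B1: | IN={a, c, d} | OUT={a, b, c}
  B2: | IN={b} | OUT={a, b, d}
  B3: | IN={a, b, d} | OUT={a, b, d}
  B4: | IN={a, b, d} | OUT={c}
  B5: | IN={c} | OUT={}

Merge at B3: OUT[B3] = IN[B4] = {a, b, d}
Applying B3's transfer function to that OUT value gives IN[B3] (row B3 above).

Answer: {a, b, d}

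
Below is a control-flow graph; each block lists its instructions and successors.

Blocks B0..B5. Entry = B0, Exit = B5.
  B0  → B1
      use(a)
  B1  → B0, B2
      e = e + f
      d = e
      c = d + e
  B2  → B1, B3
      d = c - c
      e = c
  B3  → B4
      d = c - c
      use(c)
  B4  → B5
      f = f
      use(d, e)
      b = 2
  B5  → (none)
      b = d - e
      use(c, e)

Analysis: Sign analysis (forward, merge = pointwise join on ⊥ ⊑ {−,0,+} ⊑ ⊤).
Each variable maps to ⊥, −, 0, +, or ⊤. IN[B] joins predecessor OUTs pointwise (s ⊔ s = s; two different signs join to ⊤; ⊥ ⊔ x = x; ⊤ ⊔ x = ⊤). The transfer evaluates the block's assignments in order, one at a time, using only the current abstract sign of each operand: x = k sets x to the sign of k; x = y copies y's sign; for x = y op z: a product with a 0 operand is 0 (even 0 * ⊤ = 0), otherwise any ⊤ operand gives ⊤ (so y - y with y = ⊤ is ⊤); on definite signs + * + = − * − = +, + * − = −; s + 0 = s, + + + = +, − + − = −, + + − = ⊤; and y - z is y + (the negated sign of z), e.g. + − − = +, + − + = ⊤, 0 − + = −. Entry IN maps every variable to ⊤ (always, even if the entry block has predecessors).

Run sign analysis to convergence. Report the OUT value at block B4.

Answer: {a: ⊤, b: +, c: ⊤, d: ⊤, e: ⊤, f: ⊤}

Working:
Fixpoint table:
  B0:   IN=(all ⊤)   OUT=(all ⊤)
  B1:   IN=(all ⊤)   OUT=(all ⊤)
  B2:   IN=(all ⊤)   OUT=(all ⊤)
  B3:   IN=(all ⊤)   OUT=(all ⊤)
  B4:   IN=(all ⊤)   OUT={b:+; rest ⊤}
  B5:   IN={b:+; rest ⊤}   OUT=(all ⊤)

Merge at B4: IN[B4] = OUT[B3] = {a: ⊤, b: ⊤, c: ⊤, d: ⊤, e: ⊤, f: ⊤}
Applying B4's transfer function to that IN value gives OUT[B4] (row B4 above).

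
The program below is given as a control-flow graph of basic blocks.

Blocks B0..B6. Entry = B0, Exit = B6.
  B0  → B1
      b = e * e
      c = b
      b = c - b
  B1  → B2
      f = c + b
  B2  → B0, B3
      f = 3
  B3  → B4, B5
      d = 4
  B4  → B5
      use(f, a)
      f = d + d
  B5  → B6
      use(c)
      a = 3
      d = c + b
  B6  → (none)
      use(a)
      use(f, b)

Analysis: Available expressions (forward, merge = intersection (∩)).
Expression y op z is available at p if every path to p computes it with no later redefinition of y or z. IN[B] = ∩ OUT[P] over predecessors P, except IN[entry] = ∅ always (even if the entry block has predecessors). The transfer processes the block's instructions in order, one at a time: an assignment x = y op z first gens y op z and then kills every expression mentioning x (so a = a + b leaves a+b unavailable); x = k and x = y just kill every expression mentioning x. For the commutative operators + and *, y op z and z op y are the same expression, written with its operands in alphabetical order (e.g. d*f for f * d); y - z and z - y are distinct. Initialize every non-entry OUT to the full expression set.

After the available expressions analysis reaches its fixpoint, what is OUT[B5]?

Answer: {b+c, e*e}

Trace:
Converged values:
  B0:  IN={}  OUT={e*e}
  B1:  IN={e*e}  OUT={b+c, e*e}
  B2:  IN={b+c, e*e}  OUT={b+c, e*e}
  B3:  IN={b+c, e*e}  OUT={b+c, e*e}
  B4:  IN={b+c, e*e}  OUT={b+c, d+d, e*e}
  B5:  IN={b+c, e*e}  OUT={b+c, e*e}
  B6:  IN={b+c, e*e}  OUT={b+c, e*e}

Merge at B5: IN[B5] = OUT[B3] ∩ OUT[B4] = {b+c, e*e}
Applying B5's transfer function to that IN value gives OUT[B5] (row B5 above).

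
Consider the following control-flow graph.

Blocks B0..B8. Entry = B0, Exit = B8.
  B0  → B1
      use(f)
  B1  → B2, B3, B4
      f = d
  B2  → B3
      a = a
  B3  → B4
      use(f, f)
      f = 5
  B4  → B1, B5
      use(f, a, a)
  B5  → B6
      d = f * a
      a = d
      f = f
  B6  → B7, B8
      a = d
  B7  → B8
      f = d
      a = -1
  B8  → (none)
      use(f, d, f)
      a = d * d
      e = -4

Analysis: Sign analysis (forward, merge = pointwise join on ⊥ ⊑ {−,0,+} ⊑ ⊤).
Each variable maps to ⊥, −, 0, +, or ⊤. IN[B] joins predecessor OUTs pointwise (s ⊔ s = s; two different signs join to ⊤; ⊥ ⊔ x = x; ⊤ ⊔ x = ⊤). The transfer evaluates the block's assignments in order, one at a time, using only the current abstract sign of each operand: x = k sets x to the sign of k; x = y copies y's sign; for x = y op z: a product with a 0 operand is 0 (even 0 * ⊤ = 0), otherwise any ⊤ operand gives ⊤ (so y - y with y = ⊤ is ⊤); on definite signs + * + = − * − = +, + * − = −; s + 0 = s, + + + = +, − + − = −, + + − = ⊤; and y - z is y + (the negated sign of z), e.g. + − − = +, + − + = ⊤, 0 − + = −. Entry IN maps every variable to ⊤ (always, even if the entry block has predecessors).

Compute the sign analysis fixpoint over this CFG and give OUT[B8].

Fixpoint table:
  B0:  IN=(all ⊤)  OUT=(all ⊤)
  B1:  IN=(all ⊤)  OUT=(all ⊤)
  B2:  IN=(all ⊤)  OUT=(all ⊤)
  B3:  IN=(all ⊤)  OUT={f:+; rest ⊤}
  B4:  IN=(all ⊤)  OUT=(all ⊤)
  B5:  IN=(all ⊤)  OUT=(all ⊤)
  B6:  IN=(all ⊤)  OUT=(all ⊤)
  B7:  IN=(all ⊤)  OUT={a:-; rest ⊤}
  B8:  IN=(all ⊤)  OUT={e:-; rest ⊤}

Merge at B8: IN[B8] = OUT[B6] ⊔ OUT[B7] = {a: ⊤, b: ⊤, c: ⊤, d: ⊤, e: ⊤, f: ⊤}
Applying B8's transfer function to that IN value gives OUT[B8] (row B8 above).

Answer: {a: ⊤, b: ⊤, c: ⊤, d: ⊤, e: -, f: ⊤}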